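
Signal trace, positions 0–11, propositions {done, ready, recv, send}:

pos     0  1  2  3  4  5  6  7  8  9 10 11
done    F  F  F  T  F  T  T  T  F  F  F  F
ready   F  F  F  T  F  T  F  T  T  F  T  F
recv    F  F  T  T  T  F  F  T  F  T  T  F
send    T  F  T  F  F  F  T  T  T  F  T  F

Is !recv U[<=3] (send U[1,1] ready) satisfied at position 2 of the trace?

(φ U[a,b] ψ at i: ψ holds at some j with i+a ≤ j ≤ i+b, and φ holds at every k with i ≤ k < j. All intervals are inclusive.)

True

Need some j in [2,5] with (send U[1,1] ready), and !recv at every k in [2,j-1].
  j=2: (send U[1,1] ready) holds; no prefix to check → satisfied.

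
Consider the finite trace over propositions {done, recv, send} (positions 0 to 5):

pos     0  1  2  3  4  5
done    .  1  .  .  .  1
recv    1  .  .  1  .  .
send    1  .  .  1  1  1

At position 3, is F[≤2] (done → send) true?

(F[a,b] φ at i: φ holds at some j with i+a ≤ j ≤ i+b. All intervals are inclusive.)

True

Check (done → send) at each j in [3,5]:
  j=3: true
  j=4: true
  j=5: true
Found at j=3 → formula holds.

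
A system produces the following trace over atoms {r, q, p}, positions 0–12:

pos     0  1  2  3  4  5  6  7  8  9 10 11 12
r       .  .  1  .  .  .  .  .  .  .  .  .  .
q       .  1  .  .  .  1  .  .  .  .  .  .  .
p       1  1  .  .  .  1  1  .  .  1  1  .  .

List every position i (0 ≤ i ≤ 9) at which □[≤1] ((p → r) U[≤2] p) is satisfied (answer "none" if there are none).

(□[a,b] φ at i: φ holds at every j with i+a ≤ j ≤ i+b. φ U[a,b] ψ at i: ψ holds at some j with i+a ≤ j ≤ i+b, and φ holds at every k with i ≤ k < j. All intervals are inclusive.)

Evaluate at each i in [0,9]:
  i=0: ✓ (all of [0,1])
  i=1: ✗ (fails at j=2)
  i=2: ✗ (fails at j=2)
  i=3: ✓ (all of [3,4])
  i=4: ✓ (all of [4,5])
  i=5: ✓ (all of [5,6])
  i=6: ✓ (all of [6,7])
  i=7: ✓ (all of [7,8])
  i=8: ✓ (all of [8,9])
  i=9: ✓ (all of [9,10])

0, 3, 4, 5, 6, 7, 8, 9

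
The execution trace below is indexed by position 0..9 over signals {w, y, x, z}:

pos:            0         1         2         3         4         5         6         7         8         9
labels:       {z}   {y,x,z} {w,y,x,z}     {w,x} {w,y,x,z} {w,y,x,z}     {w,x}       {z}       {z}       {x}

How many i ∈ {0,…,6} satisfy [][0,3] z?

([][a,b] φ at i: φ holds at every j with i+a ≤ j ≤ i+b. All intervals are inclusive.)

0

Evaluate at each i in [0,6]:
  i=0: ✗ (fails at j=3)
  i=1: ✗ (fails at j=3)
  i=2: ✗ (fails at j=3)
  i=3: ✗ (fails at j=3)
  i=4: ✗ (fails at j=6)
  i=5: ✗ (fails at j=6)
  i=6: ✗ (fails at j=6)
Positions where it holds: {} → 0.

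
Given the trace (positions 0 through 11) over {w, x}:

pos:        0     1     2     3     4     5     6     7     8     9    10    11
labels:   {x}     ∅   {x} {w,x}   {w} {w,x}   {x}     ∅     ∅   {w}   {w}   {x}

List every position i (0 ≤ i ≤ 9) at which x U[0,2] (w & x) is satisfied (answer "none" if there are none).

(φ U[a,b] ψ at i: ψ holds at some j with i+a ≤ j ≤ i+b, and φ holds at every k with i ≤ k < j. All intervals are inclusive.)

Evaluate at each i in [0,9]:
  i=0: ✗ (no rhs in [0,2])
  i=1: ✗ (lhs fails at k=1 before rhs at j=3)
  i=2: ✓ (rhs at j=3; lhs holds on [2,2])
  i=3: ✓ (rhs at j=3)
  i=4: ✗ (lhs fails at k=4 before rhs at j=5)
  i=5: ✓ (rhs at j=5)
  i=6: ✗ (no rhs in [6,8])
  i=7: ✗ (no rhs in [7,9])
  i=8: ✗ (no rhs in [8,10])
  i=9: ✗ (no rhs in [9,11])

2, 3, 5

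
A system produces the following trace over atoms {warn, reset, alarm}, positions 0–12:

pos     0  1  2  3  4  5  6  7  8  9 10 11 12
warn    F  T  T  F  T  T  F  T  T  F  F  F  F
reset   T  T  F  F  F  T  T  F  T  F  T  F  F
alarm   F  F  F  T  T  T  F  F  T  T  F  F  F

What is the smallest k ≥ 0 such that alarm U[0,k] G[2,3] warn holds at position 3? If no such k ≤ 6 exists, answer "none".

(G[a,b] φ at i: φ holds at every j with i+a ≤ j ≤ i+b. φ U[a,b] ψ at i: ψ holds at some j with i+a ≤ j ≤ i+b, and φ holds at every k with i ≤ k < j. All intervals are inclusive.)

2

Need earliest j ≥ 3 with G[2,3] warn, and alarm at every k in [3,j-1].
  j=3: rhs fails.
  j=4: rhs fails.
  j=5: rhs holds; lhs holds on [3,4]. k = 2.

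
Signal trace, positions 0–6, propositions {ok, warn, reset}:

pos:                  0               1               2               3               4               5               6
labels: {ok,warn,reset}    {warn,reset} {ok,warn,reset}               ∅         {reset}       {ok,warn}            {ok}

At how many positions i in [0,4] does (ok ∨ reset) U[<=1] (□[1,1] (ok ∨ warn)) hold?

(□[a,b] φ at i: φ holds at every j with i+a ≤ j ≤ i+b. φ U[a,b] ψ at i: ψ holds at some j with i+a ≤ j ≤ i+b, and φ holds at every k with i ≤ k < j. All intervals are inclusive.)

Evaluate at each i in [0,4]:
  i=0: ✓ (rhs at j=0)
  i=1: ✓ (rhs at j=1)
  i=2: ✗ (no rhs in [2,3])
  i=3: ✗ (lhs fails at k=3 before rhs at j=4)
  i=4: ✓ (rhs at j=4)
Positions where it holds: {0, 1, 4} → 3.

3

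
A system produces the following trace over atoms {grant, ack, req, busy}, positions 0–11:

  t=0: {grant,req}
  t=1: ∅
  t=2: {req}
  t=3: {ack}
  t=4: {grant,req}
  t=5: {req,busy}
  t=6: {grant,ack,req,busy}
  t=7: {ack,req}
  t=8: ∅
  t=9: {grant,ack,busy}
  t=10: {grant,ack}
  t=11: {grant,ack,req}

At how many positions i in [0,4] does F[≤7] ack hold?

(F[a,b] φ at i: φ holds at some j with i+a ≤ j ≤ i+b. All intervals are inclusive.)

5

Evaluate at each i in [0,4]:
  i=0: ✓ (witness j=3)
  i=1: ✓ (witness j=3)
  i=2: ✓ (witness j=3)
  i=3: ✓ (witness j=3)
  i=4: ✓ (witness j=6)
Positions where it holds: {0, 1, 2, 3, 4} → 5.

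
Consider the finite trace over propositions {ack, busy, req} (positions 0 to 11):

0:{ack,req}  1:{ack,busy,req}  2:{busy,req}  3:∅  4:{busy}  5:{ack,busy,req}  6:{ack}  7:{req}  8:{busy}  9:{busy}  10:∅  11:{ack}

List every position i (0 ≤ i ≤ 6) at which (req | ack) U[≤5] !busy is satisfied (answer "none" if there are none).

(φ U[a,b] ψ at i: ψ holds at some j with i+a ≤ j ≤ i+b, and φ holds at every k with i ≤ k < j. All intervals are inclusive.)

Evaluate at each i in [0,6]:
  i=0: ✓ (rhs at j=0)
  i=1: ✓ (rhs at j=3; lhs holds on [1,2])
  i=2: ✓ (rhs at j=3; lhs holds on [2,2])
  i=3: ✓ (rhs at j=3)
  i=4: ✗ (lhs fails at k=4 before rhs at j=6)
  i=5: ✓ (rhs at j=6; lhs holds on [5,5])
  i=6: ✓ (rhs at j=6)

0, 1, 2, 3, 5, 6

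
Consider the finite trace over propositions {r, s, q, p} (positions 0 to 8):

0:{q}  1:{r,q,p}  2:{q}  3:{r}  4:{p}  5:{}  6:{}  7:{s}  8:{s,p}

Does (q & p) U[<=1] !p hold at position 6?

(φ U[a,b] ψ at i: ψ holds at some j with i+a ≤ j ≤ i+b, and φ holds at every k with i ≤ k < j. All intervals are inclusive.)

Yes

Need some j in [6,7] with !p, and (q & p) at every k in [6,j-1].
  j=6: !p holds; no prefix to check → satisfied.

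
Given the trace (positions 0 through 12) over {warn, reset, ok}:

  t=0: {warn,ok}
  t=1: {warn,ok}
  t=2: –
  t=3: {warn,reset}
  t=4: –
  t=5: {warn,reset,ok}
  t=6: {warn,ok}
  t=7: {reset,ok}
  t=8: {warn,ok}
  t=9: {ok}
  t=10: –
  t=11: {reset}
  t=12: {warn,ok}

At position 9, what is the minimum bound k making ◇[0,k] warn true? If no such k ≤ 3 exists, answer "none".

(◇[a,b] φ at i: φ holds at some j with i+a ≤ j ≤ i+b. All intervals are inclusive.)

Scan j = 9,10,… for warn:
  j=9: fails
  j=10: fails
  j=11: fails
  j=12: holds
First hit at j=12, so smallest k = 12-9 = 3.

3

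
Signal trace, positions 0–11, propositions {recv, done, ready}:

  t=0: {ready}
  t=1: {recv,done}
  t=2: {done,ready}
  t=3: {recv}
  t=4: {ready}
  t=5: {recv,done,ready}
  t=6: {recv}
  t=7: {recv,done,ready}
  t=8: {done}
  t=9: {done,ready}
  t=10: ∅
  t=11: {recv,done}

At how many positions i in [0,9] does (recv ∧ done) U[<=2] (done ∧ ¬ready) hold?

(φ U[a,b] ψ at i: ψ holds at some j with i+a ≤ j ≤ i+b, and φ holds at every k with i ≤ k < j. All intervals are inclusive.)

Evaluate at each i in [0,9]:
  i=0: ✗ (lhs fails at k=0 before rhs at j=1)
  i=1: ✓ (rhs at j=1)
  i=2: ✗ (no rhs in [2,4])
  i=3: ✗ (no rhs in [3,5])
  i=4: ✗ (no rhs in [4,6])
  i=5: ✗ (no rhs in [5,7])
  i=6: ✗ (lhs fails at k=6 before rhs at j=8)
  i=7: ✓ (rhs at j=8; lhs holds on [7,7])
  i=8: ✓ (rhs at j=8)
  i=9: ✗ (lhs fails at k=9 before rhs at j=11)
Positions where it holds: {1, 7, 8} → 3.

3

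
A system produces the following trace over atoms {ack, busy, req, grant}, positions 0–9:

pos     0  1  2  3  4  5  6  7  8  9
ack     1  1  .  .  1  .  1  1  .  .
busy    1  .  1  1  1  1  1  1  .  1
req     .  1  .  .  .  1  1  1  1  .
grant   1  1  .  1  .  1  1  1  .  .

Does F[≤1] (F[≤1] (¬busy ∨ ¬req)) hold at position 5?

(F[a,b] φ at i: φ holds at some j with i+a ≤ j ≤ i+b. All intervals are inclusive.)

Check F[≤1] (¬busy ∨ ¬req) at each j in [5,6]:
  j=5: fails (none in [5,6])
  j=6: fails (none in [6,7])
No position in the window satisfies it → formula fails.

No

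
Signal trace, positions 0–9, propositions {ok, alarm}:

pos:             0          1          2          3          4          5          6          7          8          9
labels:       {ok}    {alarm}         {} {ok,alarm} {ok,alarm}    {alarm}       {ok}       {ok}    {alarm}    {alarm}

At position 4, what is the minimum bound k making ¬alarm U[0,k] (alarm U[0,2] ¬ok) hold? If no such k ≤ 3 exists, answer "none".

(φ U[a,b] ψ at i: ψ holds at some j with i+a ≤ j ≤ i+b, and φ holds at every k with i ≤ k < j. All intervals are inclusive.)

Need earliest j ≥ 4 with (alarm U[0,2] ¬ok), and ¬alarm at every k in [4,j-1].
  j=4: rhs holds (empty prefix). k = 0.

0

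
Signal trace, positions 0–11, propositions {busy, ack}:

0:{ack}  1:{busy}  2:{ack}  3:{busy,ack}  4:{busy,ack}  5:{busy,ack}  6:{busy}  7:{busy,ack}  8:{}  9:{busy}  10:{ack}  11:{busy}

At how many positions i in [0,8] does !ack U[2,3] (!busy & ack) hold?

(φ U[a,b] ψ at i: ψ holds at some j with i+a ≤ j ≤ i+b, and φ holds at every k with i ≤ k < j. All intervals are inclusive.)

Evaluate at each i in [0,8]:
  i=0: ✗ (lhs fails at k=0 before rhs at j=2)
  i=1: ✗ (no rhs in [3,4])
  i=2: ✗ (no rhs in [4,5])
  i=3: ✗ (no rhs in [5,6])
  i=4: ✗ (no rhs in [6,7])
  i=5: ✗ (no rhs in [7,8])
  i=6: ✗ (no rhs in [8,9])
  i=7: ✗ (lhs fails at k=7 before rhs at j=10)
  i=8: ✓ (rhs at j=10; lhs holds on [8,9])
Positions where it holds: {8} → 1.

1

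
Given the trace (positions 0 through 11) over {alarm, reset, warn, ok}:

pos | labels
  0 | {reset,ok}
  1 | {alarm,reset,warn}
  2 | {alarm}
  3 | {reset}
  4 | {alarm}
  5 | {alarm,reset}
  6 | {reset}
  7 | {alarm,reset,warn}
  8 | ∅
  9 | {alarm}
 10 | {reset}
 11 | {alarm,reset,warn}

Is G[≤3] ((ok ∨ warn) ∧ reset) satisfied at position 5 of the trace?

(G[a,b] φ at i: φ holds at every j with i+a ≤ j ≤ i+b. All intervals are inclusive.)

Check ((ok ∨ warn) ∧ reset) at every j in [5,8]:
  j=5: false
  j=6: false
  j=7: true
  j=8: false
Fails at j=5 → formula fails.

False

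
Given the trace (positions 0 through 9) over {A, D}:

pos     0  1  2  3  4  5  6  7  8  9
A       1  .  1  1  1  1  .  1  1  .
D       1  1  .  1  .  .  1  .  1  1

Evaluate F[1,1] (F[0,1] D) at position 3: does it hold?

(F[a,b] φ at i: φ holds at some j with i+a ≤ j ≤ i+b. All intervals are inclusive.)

False

Check F[0,1] D at each j in [4,4]:
  j=4: fails (none in [4,5])
No position in the window satisfies it → formula fails.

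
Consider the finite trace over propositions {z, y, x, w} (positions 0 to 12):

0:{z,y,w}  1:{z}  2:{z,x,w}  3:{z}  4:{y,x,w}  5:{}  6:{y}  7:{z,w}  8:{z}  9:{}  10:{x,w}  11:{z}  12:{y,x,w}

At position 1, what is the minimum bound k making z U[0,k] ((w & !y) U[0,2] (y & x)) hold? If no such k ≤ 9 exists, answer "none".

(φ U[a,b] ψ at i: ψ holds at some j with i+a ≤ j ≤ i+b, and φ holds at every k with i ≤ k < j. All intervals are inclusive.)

Need earliest j ≥ 1 with ((w & !y) U[0,2] (y & x)), and z at every k in [1,j-1].
  j=1: rhs fails.
  j=2: rhs fails.
  j=3: rhs fails.
  j=4: rhs holds; lhs holds on [1,3]. k = 3.

3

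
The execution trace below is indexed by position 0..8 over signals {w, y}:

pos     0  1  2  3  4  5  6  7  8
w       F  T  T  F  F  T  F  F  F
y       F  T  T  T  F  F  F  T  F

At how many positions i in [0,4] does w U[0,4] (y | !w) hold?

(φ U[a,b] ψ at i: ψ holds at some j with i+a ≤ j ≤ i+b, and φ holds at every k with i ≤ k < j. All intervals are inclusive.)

5

Evaluate at each i in [0,4]:
  i=0: ✓ (rhs at j=0)
  i=1: ✓ (rhs at j=1)
  i=2: ✓ (rhs at j=2)
  i=3: ✓ (rhs at j=3)
  i=4: ✓ (rhs at j=4)
Positions where it holds: {0, 1, 2, 3, 4} → 5.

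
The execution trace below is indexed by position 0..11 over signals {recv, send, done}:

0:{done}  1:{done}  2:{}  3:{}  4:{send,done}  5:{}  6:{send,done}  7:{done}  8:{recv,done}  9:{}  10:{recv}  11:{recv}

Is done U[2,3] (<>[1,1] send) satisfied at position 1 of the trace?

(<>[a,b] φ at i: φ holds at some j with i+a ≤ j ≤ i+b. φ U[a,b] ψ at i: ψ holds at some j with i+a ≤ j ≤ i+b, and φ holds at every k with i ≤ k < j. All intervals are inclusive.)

Need some j in [3,4] with <>[1,1] send, and done at every k in [1,j-1].
  j=3: <>[1,1] send holds, but done fails at k=2 → not this j.
  j=4: <>[1,1] send — fails (none in [5,5]).
No j in the window works → until fails.

Does not hold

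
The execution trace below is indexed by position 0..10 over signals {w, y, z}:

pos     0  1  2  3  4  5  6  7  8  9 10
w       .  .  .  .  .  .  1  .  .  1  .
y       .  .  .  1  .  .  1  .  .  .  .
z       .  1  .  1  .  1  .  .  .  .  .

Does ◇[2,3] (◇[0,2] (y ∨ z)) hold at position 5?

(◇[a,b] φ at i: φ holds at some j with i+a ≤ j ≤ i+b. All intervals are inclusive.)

No

Check ◇[0,2] (y ∨ z) at each j in [7,8]:
  j=7: fails (none in [7,9])
  j=8: fails (none in [8,10])
No position in the window satisfies it → formula fails.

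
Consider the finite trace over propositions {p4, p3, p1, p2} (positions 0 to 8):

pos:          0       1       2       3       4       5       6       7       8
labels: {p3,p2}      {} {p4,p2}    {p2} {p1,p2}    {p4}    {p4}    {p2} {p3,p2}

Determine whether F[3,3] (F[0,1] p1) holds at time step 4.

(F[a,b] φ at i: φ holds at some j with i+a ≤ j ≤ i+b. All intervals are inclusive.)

False

Check F[0,1] p1 at each j in [7,7]:
  j=7: fails (none in [7,8])
No position in the window satisfies it → formula fails.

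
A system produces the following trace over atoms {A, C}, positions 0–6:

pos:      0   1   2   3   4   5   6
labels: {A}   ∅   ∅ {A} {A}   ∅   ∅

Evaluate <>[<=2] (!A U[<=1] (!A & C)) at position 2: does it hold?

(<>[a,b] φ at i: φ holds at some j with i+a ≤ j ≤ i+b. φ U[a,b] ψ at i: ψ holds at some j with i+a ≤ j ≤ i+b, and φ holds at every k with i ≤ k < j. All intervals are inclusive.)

Check (!A U[<=1] (!A & C)) at each j in [2,4]:
  j=2: fails
  j=3: fails
  j=4: fails
No position in the window satisfies it → formula fails.

False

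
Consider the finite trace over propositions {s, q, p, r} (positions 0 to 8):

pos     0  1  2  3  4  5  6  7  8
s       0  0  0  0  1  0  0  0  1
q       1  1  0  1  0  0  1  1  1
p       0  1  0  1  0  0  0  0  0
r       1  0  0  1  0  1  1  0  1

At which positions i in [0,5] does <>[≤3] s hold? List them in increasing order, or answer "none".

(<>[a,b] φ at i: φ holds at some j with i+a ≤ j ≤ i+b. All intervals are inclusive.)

Evaluate at each i in [0,5]:
  i=0: ✗ (none in [0,3])
  i=1: ✓ (witness j=4)
  i=2: ✓ (witness j=4)
  i=3: ✓ (witness j=4)
  i=4: ✓ (witness j=4)
  i=5: ✓ (witness j=8)

1, 2, 3, 4, 5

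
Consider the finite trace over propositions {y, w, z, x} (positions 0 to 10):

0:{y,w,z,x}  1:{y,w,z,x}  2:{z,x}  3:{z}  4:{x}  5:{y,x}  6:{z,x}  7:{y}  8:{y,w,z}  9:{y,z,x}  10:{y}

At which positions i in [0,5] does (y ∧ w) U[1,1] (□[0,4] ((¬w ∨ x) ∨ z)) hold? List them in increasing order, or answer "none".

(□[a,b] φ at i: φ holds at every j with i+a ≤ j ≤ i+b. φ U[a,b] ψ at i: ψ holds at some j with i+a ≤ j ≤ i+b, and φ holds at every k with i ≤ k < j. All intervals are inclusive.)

Evaluate at each i in [0,5]:
  i=0: ✓ (rhs at j=1; lhs holds on [0,0])
  i=1: ✓ (rhs at j=2; lhs holds on [1,1])
  i=2: ✗ (lhs fails at k=2 before rhs at j=3)
  i=3: ✗ (lhs fails at k=3 before rhs at j=4)
  i=4: ✗ (lhs fails at k=4 before rhs at j=5)
  i=5: ✗ (lhs fails at k=5 before rhs at j=6)

0, 1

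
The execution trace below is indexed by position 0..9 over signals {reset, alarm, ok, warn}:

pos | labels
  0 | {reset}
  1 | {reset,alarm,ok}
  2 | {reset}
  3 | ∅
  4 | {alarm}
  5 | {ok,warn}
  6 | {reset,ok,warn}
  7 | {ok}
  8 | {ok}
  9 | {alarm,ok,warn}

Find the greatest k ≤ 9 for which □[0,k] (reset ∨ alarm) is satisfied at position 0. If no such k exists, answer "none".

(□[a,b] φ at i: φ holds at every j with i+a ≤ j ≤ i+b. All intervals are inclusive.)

2

(reset ∨ alarm) must hold from j=0 onward; find where it first fails.
  j=0: holds
  j=1: holds
  j=2: holds
  j=3: fails
Holds on [0,2], so largest k = 2.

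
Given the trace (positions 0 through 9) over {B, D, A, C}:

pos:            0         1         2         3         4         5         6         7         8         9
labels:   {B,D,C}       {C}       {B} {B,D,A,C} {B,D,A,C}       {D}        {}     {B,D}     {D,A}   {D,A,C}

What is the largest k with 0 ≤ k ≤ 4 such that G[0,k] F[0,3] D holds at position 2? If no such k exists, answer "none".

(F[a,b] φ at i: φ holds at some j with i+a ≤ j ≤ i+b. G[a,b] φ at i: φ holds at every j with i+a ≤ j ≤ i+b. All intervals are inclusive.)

4

F[0,3] D must hold from j=2 onward; find where it first fails.
  j=2: holds
  j=3: holds
  j=4: holds
  j=5: holds
  j=6: holds
Holds through j=6; largest k = 4.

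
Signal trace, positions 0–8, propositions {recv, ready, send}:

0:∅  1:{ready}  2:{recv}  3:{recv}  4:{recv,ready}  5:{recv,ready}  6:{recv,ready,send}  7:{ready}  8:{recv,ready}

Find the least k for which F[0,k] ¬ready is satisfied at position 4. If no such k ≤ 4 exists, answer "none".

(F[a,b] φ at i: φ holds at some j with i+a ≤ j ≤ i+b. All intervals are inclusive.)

none

Scan j = 4,5,… for ¬ready:
  j=4: fails
  j=5: fails
  j=6: fails
  j=7: fails
  j=8: fails
No j in [4,8] satisfies it → none.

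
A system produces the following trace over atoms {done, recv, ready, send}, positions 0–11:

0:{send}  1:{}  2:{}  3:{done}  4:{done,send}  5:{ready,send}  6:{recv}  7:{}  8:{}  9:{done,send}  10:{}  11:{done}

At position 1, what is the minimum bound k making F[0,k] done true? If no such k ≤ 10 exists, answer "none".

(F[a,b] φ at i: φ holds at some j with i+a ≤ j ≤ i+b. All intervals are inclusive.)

Scan j = 1,2,… for done:
  j=1: fails
  j=2: fails
  j=3: holds
First hit at j=3, so smallest k = 3-1 = 2.

2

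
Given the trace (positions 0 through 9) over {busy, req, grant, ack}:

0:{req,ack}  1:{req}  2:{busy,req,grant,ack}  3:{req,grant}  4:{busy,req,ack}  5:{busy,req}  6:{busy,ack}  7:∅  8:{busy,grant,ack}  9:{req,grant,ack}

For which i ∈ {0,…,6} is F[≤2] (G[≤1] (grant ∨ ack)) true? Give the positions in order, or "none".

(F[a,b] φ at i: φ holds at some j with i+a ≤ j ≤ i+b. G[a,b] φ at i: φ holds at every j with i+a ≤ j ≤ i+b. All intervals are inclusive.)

Evaluate at each i in [0,6]:
  i=0: ✓ (witness j=2)
  i=1: ✓ (witness j=2)
  i=2: ✓ (witness j=2)
  i=3: ✓ (witness j=3)
  i=4: ✗ (none in [4,6])
  i=5: ✗ (none in [5,7])
  i=6: ✓ (witness j=8)

0, 1, 2, 3, 6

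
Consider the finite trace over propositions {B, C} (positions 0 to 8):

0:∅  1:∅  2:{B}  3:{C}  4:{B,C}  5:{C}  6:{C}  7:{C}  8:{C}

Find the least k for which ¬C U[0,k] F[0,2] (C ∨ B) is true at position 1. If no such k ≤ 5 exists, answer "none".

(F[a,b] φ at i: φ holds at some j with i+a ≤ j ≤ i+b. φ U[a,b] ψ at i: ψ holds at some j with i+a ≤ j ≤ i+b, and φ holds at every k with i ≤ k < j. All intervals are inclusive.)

0

Need earliest j ≥ 1 with F[0,2] (C ∨ B), and ¬C at every k in [1,j-1].
  j=1: rhs holds (empty prefix). k = 0.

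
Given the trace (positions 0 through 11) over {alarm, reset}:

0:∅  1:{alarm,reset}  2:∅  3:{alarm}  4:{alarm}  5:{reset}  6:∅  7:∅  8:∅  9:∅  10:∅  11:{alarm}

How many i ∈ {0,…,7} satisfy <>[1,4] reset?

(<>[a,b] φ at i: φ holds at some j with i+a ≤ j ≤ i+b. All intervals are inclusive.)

5

Evaluate at each i in [0,7]:
  i=0: ✓ (witness j=1)
  i=1: ✓ (witness j=5)
  i=2: ✓ (witness j=5)
  i=3: ✓ (witness j=5)
  i=4: ✓ (witness j=5)
  i=5: ✗ (none in [6,9])
  i=6: ✗ (none in [7,10])
  i=7: ✗ (none in [8,11])
Positions where it holds: {0, 1, 2, 3, 4} → 5.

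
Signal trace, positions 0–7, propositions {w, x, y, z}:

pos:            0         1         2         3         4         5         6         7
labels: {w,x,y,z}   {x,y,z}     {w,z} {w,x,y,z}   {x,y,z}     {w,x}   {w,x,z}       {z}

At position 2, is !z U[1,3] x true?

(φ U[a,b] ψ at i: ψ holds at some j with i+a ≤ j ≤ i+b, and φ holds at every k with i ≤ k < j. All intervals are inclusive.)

False

Need some j in [3,5] with x, and !z at every k in [2,j-1].
  j=3: x holds, but !z fails at k=2 → not this j.
  j=4: x holds, but !z fails at k=2 → not this j.
  j=5: x holds, but !z fails at k=2 → not this j.
No j in the window works → until fails.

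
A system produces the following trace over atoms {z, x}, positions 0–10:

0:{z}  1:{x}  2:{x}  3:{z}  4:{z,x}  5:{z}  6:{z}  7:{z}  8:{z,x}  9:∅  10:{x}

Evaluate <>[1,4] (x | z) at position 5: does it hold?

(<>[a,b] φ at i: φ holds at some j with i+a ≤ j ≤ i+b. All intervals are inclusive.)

Yes

Check (x | z) at each j in [6,9]:
  j=6: true
  j=7: true
  j=8: true
  j=9: false
Found at j=6 → formula holds.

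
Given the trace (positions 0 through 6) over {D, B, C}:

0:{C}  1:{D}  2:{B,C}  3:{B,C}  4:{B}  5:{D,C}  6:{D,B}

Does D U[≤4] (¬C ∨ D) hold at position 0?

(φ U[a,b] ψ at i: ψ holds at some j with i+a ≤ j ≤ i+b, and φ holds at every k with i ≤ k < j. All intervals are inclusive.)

Need some j in [0,4] with (¬C ∨ D), and D at every k in [0,j-1].
  j=0: (¬C ∨ D) false.
  j=1: (¬C ∨ D) holds, but D fails at k=0 → not this j.
  j=2: (¬C ∨ D) false.
  j=3: (¬C ∨ D) false.
  j=4: (¬C ∨ D) holds, but D fails at k=0 → not this j.
No j in the window works → until fails.

False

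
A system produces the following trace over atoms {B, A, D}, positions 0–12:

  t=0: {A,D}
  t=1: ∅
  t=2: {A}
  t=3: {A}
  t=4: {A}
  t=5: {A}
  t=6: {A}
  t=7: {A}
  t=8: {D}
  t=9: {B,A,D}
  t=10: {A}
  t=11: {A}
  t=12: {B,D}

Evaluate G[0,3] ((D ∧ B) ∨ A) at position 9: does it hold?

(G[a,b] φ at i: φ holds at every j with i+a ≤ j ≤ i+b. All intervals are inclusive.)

Check ((D ∧ B) ∨ A) at every j in [9,12]:
  j=9: true
  j=10: true
  j=11: true
  j=12: true
All positions satisfy it → formula holds.

True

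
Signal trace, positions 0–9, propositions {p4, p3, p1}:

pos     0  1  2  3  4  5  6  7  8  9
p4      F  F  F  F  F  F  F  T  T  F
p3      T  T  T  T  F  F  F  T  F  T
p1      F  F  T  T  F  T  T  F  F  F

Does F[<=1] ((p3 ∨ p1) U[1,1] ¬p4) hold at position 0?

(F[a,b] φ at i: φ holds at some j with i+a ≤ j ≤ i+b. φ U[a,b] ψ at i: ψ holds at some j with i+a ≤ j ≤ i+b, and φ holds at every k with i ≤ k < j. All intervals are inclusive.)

Holds

Check ((p3 ∨ p1) U[1,1] ¬p4) at each j in [0,1]:
  j=0: holds
  j=1: holds
Found at j=0 → formula holds.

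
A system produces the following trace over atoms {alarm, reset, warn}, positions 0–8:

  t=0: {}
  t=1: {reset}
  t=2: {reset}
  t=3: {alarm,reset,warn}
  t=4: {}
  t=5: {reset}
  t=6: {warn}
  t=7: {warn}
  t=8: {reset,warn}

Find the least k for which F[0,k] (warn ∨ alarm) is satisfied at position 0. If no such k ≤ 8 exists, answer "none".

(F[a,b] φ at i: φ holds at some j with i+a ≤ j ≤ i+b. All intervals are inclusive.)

3

Scan j = 0,1,… for (warn ∨ alarm):
  j=0: fails
  j=1: fails
  j=2: fails
  j=3: holds
First hit at j=3, so smallest k = 3-0 = 3.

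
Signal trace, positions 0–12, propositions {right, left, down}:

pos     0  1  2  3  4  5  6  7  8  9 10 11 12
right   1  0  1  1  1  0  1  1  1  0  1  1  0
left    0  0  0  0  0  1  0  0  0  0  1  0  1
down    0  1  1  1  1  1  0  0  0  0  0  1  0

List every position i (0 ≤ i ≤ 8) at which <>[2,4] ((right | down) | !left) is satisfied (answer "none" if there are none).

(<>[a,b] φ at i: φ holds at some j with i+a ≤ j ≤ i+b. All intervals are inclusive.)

0, 1, 2, 3, 4, 5, 6, 7, 8

Evaluate at each i in [0,8]:
  i=0: ✓ (witness j=2)
  i=1: ✓ (witness j=3)
  i=2: ✓ (witness j=4)
  i=3: ✓ (witness j=5)
  i=4: ✓ (witness j=6)
  i=5: ✓ (witness j=7)
  i=6: ✓ (witness j=8)
  i=7: ✓ (witness j=9)
  i=8: ✓ (witness j=10)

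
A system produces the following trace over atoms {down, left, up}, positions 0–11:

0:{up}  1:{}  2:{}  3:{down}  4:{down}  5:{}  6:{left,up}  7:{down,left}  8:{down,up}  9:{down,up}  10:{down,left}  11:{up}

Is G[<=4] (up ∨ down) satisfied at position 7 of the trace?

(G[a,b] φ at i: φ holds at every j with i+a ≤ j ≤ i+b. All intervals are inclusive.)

Check (up ∨ down) at every j in [7,11]:
  j=7: true
  j=8: true
  j=9: true
  j=10: true
  j=11: true
All positions satisfy it → formula holds.

True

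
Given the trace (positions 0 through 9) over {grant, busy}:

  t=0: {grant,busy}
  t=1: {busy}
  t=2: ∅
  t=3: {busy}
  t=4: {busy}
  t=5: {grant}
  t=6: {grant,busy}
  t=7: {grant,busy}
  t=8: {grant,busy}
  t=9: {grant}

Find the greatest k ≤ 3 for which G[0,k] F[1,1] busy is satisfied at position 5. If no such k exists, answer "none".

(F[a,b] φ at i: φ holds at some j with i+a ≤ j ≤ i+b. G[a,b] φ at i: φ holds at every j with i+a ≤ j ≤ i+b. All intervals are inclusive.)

2

F[1,1] busy must hold from j=5 onward; find where it first fails.
  j=5: holds
  j=6: holds
  j=7: holds
  j=8: fails
Holds on [5,7], so largest k = 2.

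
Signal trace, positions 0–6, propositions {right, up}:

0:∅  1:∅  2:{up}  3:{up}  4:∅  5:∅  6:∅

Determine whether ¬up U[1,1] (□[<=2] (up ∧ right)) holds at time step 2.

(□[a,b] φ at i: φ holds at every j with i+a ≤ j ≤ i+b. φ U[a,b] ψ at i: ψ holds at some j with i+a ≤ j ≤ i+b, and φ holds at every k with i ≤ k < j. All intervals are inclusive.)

False

Need some j in [3,3] with □[<=2] (up ∧ right), and ¬up at every k in [2,j-1].
  j=3: □[<=2] (up ∧ right) — fails at 3.
No j in the window works → until fails.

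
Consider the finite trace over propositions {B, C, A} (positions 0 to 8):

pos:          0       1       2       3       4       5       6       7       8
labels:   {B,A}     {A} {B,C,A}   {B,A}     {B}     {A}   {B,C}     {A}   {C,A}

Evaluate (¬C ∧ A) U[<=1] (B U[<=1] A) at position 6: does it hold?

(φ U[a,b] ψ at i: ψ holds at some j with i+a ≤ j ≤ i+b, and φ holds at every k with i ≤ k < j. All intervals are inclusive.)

Need some j in [6,7] with (B U[<=1] A), and (¬C ∧ A) at every k in [6,j-1].
  j=6: (B U[<=1] A) holds; no prefix to check → satisfied.

Holds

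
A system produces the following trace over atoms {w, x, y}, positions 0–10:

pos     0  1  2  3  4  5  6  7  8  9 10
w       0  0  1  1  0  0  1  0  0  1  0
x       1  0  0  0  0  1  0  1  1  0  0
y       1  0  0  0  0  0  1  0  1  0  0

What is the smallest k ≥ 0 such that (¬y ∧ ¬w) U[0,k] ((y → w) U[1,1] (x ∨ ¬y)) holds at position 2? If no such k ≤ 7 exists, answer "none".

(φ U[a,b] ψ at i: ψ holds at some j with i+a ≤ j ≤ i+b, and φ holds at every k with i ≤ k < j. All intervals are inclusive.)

Need earliest j ≥ 2 with ((y → w) U[1,1] (x ∨ ¬y)), and (¬y ∧ ¬w) at every k in [2,j-1].
  j=2: rhs holds (empty prefix). k = 0.

0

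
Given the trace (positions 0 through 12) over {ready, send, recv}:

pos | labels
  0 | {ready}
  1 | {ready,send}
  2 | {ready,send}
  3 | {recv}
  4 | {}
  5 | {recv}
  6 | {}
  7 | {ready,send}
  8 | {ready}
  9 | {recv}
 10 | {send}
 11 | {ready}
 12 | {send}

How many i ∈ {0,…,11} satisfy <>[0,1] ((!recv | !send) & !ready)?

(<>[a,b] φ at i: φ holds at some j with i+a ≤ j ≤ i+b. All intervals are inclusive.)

9

Evaluate at each i in [0,11]:
  i=0: ✗ (none in [0,1])
  i=1: ✗ (none in [1,2])
  i=2: ✓ (witness j=3)
  i=3: ✓ (witness j=3)
  i=4: ✓ (witness j=4)
  i=5: ✓ (witness j=5)
  i=6: ✓ (witness j=6)
  i=7: ✗ (none in [7,8])
  i=8: ✓ (witness j=9)
  i=9: ✓ (witness j=9)
  i=10: ✓ (witness j=10)
  i=11: ✓ (witness j=12)
Positions where it holds: {2, 3, 4, 5, 6, 8, 9, 10, 11} → 9.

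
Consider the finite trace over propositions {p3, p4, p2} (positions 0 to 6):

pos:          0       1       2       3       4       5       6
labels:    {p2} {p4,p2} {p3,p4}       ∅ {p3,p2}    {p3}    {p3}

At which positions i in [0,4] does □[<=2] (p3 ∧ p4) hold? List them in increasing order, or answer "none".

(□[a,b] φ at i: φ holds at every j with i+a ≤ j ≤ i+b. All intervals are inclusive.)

Evaluate at each i in [0,4]:
  i=0: ✗ (fails at j=0)
  i=1: ✗ (fails at j=1)
  i=2: ✗ (fails at j=3)
  i=3: ✗ (fails at j=3)
  i=4: ✗ (fails at j=4)

none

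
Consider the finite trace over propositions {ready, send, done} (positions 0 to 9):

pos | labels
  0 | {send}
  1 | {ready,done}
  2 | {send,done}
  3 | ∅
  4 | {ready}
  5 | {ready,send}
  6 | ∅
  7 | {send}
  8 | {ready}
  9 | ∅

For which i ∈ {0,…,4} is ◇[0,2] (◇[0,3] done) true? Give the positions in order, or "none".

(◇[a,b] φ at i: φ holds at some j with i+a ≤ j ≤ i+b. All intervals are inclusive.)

Evaluate at each i in [0,4]:
  i=0: ✓ (witness j=0)
  i=1: ✓ (witness j=1)
  i=2: ✓ (witness j=2)
  i=3: ✗ (none in [3,5])
  i=4: ✗ (none in [4,6])

0, 1, 2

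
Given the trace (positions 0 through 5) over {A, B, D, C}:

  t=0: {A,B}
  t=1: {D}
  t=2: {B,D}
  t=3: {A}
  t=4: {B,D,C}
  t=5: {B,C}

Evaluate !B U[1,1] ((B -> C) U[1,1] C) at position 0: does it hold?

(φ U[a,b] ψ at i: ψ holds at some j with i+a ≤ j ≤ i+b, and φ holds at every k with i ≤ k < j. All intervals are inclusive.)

Need some j in [1,1] with ((B -> C) U[1,1] C), and !B at every k in [0,j-1].
  j=1: ((B -> C) U[1,1] C) — fails.
No j in the window works → until fails.

False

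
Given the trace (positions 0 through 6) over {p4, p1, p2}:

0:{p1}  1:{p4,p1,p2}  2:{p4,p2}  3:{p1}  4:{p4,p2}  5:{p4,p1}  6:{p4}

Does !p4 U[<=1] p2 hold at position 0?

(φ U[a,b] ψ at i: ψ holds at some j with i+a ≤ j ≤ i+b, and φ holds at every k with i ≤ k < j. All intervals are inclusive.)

Need some j in [0,1] with p2, and !p4 at every k in [0,j-1].
  j=0: p2 false.
  j=1: p2 holds; !p4 holds at every k in [0,0] → satisfied.

Holds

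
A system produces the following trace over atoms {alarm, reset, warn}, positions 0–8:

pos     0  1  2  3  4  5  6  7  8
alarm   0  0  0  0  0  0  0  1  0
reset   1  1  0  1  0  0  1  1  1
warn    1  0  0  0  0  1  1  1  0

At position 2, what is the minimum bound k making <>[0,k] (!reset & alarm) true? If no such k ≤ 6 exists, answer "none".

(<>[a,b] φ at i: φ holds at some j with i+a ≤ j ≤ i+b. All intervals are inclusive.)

none

Scan j = 2,3,… for (!reset & alarm):
  j=2: fails
  j=3: fails
  j=4: fails
  j=5: fails
  j=6: fails
  j=7: fails
  j=8: fails
No j in [2,8] satisfies it → none.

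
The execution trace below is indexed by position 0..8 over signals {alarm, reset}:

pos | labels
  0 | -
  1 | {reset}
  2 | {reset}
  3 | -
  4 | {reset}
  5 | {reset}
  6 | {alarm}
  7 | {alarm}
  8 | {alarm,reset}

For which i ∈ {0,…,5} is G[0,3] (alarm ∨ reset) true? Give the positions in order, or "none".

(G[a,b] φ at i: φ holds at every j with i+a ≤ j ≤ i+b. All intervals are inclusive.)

4, 5

Evaluate at each i in [0,5]:
  i=0: ✗ (fails at j=0)
  i=1: ✗ (fails at j=3)
  i=2: ✗ (fails at j=3)
  i=3: ✗ (fails at j=3)
  i=4: ✓ (all of [4,7])
  i=5: ✓ (all of [5,8])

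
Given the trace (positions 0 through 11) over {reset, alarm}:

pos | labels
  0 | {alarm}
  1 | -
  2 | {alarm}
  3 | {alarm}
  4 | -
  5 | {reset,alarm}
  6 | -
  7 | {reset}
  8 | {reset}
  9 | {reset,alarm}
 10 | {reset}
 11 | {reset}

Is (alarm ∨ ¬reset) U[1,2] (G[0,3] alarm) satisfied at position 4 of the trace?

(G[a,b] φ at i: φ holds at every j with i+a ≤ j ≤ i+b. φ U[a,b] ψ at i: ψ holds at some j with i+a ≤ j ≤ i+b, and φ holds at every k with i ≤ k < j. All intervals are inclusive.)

Need some j in [5,6] with G[0,3] alarm, and (alarm ∨ ¬reset) at every k in [4,j-1].
  j=5: G[0,3] alarm — fails at 6.
  j=6: G[0,3] alarm — fails at 6.
No j in the window works → until fails.

False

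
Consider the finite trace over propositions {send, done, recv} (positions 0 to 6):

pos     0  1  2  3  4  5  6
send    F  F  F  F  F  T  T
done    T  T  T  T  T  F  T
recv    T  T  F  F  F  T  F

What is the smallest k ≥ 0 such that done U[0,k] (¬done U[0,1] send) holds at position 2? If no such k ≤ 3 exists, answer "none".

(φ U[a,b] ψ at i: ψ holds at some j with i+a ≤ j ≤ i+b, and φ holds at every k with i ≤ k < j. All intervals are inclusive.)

Need earliest j ≥ 2 with (¬done U[0,1] send), and done at every k in [2,j-1].
  j=2: rhs fails.
  j=3: rhs fails.
  j=4: rhs fails.
  j=5: rhs holds; lhs holds on [2,4]. k = 3.

3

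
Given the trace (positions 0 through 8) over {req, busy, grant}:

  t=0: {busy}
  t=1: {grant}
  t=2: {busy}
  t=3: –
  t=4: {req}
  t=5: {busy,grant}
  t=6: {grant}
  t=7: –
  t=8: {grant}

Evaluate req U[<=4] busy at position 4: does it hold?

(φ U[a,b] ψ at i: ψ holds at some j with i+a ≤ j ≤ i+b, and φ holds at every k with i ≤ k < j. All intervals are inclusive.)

True

Need some j in [4,8] with busy, and req at every k in [4,j-1].
  j=4: busy false.
  j=5: busy holds; req holds at every k in [4,4] → satisfied.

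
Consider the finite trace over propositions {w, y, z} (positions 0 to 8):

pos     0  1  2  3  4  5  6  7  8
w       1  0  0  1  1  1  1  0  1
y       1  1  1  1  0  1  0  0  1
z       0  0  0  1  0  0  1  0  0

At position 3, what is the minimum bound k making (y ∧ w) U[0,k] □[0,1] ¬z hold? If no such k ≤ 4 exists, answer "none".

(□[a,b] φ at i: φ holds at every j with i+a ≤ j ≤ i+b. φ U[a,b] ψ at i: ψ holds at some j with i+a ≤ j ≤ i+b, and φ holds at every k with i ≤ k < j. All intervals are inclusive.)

Need earliest j ≥ 3 with □[0,1] ¬z, and (y ∧ w) at every k in [3,j-1].
  j=3: rhs fails.
  j=4: rhs holds; lhs holds on [3,3]. k = 1.

1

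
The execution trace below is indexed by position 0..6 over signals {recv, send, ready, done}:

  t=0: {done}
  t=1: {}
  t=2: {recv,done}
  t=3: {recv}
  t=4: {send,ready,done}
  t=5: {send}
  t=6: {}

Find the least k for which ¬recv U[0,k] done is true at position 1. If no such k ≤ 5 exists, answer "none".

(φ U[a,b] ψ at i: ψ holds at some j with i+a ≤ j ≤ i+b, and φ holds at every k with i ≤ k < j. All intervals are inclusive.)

1

Need earliest j ≥ 1 with done, and ¬recv at every k in [1,j-1].
  j=1: rhs fails.
  j=2: rhs holds; lhs holds on [1,1]. k = 1.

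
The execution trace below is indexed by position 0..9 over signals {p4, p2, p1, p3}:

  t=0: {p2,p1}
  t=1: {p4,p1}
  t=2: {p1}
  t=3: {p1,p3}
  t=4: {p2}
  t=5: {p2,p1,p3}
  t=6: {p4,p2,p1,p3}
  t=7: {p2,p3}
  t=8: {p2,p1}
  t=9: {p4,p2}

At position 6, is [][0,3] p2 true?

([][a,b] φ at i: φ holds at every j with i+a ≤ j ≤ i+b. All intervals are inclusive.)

Check p2 at every j in [6,9]:
  j=6: true
  j=7: true
  j=8: true
  j=9: true
All positions satisfy it → formula holds.

True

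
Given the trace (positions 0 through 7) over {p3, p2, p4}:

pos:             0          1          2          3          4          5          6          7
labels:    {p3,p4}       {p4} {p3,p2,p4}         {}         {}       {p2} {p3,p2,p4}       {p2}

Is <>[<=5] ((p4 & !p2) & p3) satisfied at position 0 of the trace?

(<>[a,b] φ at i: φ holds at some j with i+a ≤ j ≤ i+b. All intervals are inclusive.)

Yes

Check ((p4 & !p2) & p3) at each j in [0,5]:
  j=0: true
  j=1: false
  j=2: false
  j=3: false
  j=4: false
  j=5: false
Found at j=0 → formula holds.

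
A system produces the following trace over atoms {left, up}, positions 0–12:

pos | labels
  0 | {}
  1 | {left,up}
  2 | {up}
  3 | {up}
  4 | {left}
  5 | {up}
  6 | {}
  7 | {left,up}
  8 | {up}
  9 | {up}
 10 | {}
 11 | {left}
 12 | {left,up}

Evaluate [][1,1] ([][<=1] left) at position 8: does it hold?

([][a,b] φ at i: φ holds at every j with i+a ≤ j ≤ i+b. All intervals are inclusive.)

Check [][<=1] left at every j in [9,9]:
  j=9: fails at 9
Fails at j=9 → formula fails.

Does not hold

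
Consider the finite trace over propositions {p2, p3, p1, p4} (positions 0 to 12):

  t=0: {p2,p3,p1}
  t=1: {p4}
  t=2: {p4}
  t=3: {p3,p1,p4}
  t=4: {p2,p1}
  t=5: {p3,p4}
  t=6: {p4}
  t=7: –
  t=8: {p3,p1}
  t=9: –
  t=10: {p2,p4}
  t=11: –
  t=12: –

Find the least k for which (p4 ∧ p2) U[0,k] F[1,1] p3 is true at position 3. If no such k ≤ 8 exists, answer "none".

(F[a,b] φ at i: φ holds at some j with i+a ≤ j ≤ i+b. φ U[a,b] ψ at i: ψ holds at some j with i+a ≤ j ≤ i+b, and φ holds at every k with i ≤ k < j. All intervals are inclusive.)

Need earliest j ≥ 3 with F[1,1] p3, and (p4 ∧ p2) at every k in [3,j-1].
  j=3: rhs fails.
  j=4: rhs holds but lhs fails at k=3.
  j=5: rhs fails.
  j=6: rhs fails.
  j=7: rhs holds but lhs fails at k=3.
  j=8: rhs fails.
  j=9: rhs fails.
  j=10: rhs fails.
  j=11: rhs fails.
No witness within the range → none.

none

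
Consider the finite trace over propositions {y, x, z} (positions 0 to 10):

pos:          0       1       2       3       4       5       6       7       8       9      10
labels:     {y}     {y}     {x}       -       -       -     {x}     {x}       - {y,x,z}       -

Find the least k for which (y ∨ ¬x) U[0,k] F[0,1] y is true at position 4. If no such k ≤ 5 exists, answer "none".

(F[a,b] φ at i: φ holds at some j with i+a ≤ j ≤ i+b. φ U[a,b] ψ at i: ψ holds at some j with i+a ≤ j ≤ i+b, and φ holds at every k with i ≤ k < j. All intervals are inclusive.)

none

Need earliest j ≥ 4 with F[0,1] y, and (y ∨ ¬x) at every k in [4,j-1].
  j=4: rhs fails.
  j=5: rhs fails.
  j=6: rhs fails.
  j=7: rhs fails.
  j=8: rhs holds but lhs fails at k=6.
  j=9: rhs holds but lhs fails at k=6.
No witness within the range → none.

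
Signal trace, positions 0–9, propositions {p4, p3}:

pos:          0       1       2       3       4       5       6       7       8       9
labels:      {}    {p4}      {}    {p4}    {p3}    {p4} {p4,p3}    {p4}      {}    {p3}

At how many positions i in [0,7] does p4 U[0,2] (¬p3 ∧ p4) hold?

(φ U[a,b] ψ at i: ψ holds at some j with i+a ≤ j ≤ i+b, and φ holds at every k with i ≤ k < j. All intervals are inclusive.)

Evaluate at each i in [0,7]:
  i=0: ✗ (lhs fails at k=0 before rhs at j=1)
  i=1: ✓ (rhs at j=1)
  i=2: ✗ (lhs fails at k=2 before rhs at j=3)
  i=3: ✓ (rhs at j=3)
  i=4: ✗ (lhs fails at k=4 before rhs at j=5)
  i=5: ✓ (rhs at j=5)
  i=6: ✓ (rhs at j=7; lhs holds on [6,6])
  i=7: ✓ (rhs at j=7)
Positions where it holds: {1, 3, 5, 6, 7} → 5.

5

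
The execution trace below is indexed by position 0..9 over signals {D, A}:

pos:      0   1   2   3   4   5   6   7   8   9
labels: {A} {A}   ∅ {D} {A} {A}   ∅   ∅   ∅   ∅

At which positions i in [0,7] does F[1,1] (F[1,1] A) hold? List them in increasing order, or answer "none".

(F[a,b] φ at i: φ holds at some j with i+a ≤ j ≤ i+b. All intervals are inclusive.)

2, 3

Evaluate at each i in [0,7]:
  i=0: ✗ (none in [1,1])
  i=1: ✗ (none in [2,2])
  i=2: ✓ (witness j=3)
  i=3: ✓ (witness j=4)
  i=4: ✗ (none in [5,5])
  i=5: ✗ (none in [6,6])
  i=6: ✗ (none in [7,7])
  i=7: ✗ (none in [8,8])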